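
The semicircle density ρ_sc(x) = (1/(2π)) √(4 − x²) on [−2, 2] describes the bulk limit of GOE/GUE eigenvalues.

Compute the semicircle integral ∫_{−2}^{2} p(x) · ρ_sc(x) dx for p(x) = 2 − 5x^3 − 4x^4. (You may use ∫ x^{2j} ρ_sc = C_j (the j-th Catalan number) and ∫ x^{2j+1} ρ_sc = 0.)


Write p(x) = Σ a_i x^i, split into monomials and integrate each against ρ_sc separately.
Using ∫ x^{2j} ρ_sc = C_j = (1/(j+1)) C(2j, j) (Catalan numbers) and ∫ x^{2j+1} ρ_sc = 0 (odd monomials vanish by symmetry):
  i = 0 (even): a_0 · C_{0} = 2 · 1 = 2
  i = 3 (odd): ∫ x^3 ρ_sc = 0 (vanishes)
  i = 4 (even): a_4 · C_{2} = -4 · 2 = -8

Summing the contributions: ∫_{−2}^{2} p(x) ρ_sc(x) dx = 2 + (-8) = -6.


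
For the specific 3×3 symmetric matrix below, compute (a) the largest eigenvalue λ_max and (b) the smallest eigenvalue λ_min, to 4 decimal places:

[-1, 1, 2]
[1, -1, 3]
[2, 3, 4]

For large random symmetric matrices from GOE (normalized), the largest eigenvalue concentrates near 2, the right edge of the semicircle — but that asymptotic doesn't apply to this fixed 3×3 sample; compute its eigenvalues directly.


Since M is real symmetric, all three eigenvalues are real; they are the roots of det(λI − M) = λ³ − (tr M) λ² + s λ − det M, where s is the sum of the principal 2×2 minors.
tr M = -1 + (-1) + 4 = 2.
s = ((-1)·(-1) − 1²) + ((-1)·4 − 2²) + ((-1)·4 − 3²) = 0 + (-8) + (-13) = -21.
det M (expand along row 1) = (-1)·(-13) − 1·(-2) + 2·5 = 25.
Characteristic polynomial: λ³ − 2λ² − 21λ − 25 = 0.
Substitute λ = y + (tr M)/3 = y + 0.666667 to remove the quadratic term: y³ + p·y + q = 0 with p = s − (tr M)²/3 = -22.333333 and q = −2(tr M)³/27 + (tr M)·s/3 − det M = -39.592593.
Three real roots ⇒ use the trigonometric (Viète) form: r = 2√(−p/3) = 5.456902, φ = arccos(3q/(p·r)) = arccos(0.974620) = 0.225777 rad.
y_k = r·cos(φ/3 − 2πk/3) for k = 0, 1, 2 gives y = 5.441455, -2.365403, -3.076053.
λ_k = y_k + 0.666667 gives λ = 6.1081, -1.6987, -2.4094 (check: the sum is 2.0000 = tr M).

Hence λ_max = 6.1081 and λ_min = -2.4094.


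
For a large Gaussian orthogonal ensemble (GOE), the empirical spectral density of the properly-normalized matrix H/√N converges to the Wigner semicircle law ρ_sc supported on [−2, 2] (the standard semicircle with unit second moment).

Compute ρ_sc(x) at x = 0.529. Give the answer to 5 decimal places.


ρ_sc(x) = (1/(2π)) √(4 − x²). With x = 0.529:
  4 − x² = 4 − (0.529)² = 4 − 0.279841 = 3.720159.
  √(4 − x²) = 1.928771.
  1/(2π) = 0.159155.
  ρ_sc(0.529) = 0.159155 · 1.928771 = 0.306973.

Rounded to 5 decimal places: ρ_sc(0.529) ≈ 0.30697.


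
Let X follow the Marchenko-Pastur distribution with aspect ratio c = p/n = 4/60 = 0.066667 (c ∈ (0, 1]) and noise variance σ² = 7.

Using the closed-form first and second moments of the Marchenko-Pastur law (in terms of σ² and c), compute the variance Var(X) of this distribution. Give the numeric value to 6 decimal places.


Recall the MP moments m_1 = E[X] = σ² and m_2 = E[X²] = σ⁴ (1 + c).
m_1 = E[X] = σ² = 7, so m_1² = 49.
m_2 = E[X²] = σ⁴ (1 + c) = 49 · (1 + 0.066667) = 49 · 1.066667 = 52.266667.
(Note m_2 − m_1² simplifies to c · σ⁴ = 0.066667 · 49.)

Var(X) = m_2 − m_1² = 52.266667 − 49 = 3.266667.


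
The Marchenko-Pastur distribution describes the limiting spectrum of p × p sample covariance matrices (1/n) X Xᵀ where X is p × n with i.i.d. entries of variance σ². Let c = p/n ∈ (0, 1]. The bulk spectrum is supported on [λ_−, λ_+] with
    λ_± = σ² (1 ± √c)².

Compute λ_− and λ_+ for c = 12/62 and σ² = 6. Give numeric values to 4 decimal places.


c = 12/62 = 0.193548; √c = 0.439941.
λ_− = σ² (1 − √c)² = 6 · (1 − 0.439941)² = 6 · (0.560059)² = 1.881994.
λ_+ = σ² (1 + √c)² = 6 · (1 + 0.439941)² = 6 · (1.439941)² = 12.440586.

Rounded to 4 decimal places: λ_− ≈ 1.8820, λ_+ ≈ 12.4406.


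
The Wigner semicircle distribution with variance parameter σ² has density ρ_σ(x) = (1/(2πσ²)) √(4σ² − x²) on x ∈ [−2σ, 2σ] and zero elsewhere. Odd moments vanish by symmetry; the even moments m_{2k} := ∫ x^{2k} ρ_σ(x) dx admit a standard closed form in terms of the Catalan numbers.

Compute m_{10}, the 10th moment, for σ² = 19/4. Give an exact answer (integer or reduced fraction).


By the scaled semicircle moment identity, m_{2k} = σ^{2k} · C_k with k = 5.
C_5 = (1/(k+1)) · C(2k, k) = (1/6) · C(10, 5) = (1/6) · 252 = 42.
σ^{2k} = (σ²)^k = (19/4)^5 = 2476099/1024.

Therefore m_{10} = σ^{10} · C_5 = (2476099/1024) · 42 = 51998079/512.


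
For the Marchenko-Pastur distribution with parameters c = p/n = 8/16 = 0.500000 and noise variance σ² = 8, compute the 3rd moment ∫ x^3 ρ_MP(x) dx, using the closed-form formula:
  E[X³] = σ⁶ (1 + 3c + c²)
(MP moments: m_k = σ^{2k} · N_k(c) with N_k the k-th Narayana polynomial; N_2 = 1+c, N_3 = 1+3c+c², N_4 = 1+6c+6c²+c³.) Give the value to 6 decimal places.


E[X³] = σ⁶ (1 + 3c + c²) (third MP moment). With σ² = 8 (so σ⁶ = 512) and c = 8/16 = 0.500000: E[X³] = 512 · (1 + 3·0.500000 + (0.500000)²) = 512 · 2.750000.

So E[X^3] = 1408.000000.


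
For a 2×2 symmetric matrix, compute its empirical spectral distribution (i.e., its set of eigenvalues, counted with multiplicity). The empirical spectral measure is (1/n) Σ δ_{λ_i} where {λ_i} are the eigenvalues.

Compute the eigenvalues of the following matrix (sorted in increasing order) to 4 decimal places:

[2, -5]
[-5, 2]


Since M is real symmetric, both eigenvalues are real; they are the roots of det(λI − M) = λ² − (tr M) λ + det M.
tr M = 2 + 2 = 4.
det M = 2·2 − (-5)² = 4 − 25 = -21.
Characteristic polynomial: λ² − 4λ − 21 = 0.
Discriminant Δ = (tr M)² − 4·det M = 16 − (-84) = 100; √Δ = 10.000000.
λ = (tr M ± √Δ)/2 = (4 ± 10.000000)/2, giving (tr M − √Δ)/2 = -3.0000 and (tr M + √Δ)/2 = 7.0000.

Eigenvalues sorted in increasing order: [-3.0000, 7.0000].


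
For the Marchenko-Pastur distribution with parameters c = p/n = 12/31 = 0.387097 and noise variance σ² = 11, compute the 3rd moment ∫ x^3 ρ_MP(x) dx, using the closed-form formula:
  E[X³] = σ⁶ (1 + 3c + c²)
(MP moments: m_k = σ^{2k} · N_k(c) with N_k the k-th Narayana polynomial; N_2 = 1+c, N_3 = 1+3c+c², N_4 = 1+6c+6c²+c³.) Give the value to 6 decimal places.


E[X³] = σ⁶ (1 + 3c + c²) (third MP moment). With σ² = 11 (so σ⁶ = 1331) and c = 12/31 = 0.387097: E[X³] = 1331 · (1 + 3·0.387097 + (0.387097)²) = 1331 · 2.311134.

So E[X^3] = 3076.119667.


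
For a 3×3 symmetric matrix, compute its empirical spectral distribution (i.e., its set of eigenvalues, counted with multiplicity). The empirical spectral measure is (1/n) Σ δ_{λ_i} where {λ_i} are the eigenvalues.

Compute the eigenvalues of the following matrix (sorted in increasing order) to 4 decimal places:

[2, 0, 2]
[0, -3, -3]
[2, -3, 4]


Since M is real symmetric, all three eigenvalues are real; they are the roots of det(λI − M) = λ³ − (tr M) λ² + s λ − det M, where s is the sum of the principal 2×2 minors.
tr M = 2 + (-3) + 4 = 3.
s = (2·(-3) − 0²) + (2·4 − 2²) + ((-3)·4 − (-3)²) = -6 + 4 + (-21) = -23.
det M (expand along row 1) = 2·(-21) − 0·6 + 2·6 = -30.
Characteristic polynomial: λ³ − 3λ² − 23λ + 30 = 0.
Substitute λ = y + (tr M)/3 = y + 1.000000 to remove the quadratic term: y³ + p·y + q = 0 with p = s − (tr M)²/3 = -26.000000 and q = −2(tr M)³/27 + (tr M)·s/3 − det M = 5.000000.
Three real roots ⇒ use the trigonometric (Viète) form: r = 2√(−p/3) = 5.887841, φ = arccos(3q/(p·r)) = arccos(-0.097986) = 1.668939 rad.
y_k = r·cos(φ/3 − 2πk/3) for k = 0, 1, 2 gives y = 5.000000, 0.192582, -5.192582.
λ_k = y_k + 1.000000 gives λ = 6.0000, 1.1926, -4.1926 (check: the sum is 3.0000 = tr M).

Eigenvalues sorted in increasing order: [-4.1926, 1.1926, 6.0000].


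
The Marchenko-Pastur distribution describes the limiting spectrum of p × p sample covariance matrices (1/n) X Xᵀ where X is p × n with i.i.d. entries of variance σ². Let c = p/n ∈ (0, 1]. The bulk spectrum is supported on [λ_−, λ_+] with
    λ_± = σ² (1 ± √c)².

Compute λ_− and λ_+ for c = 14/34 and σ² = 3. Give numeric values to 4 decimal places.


c = 14/34 = 0.411765; √c = 0.641689.
λ_− = σ² (1 − √c)² = 3 · (1 − 0.641689)² = 3 · (0.358311)² = 0.385160.
λ_+ = σ² (1 + √c)² = 3 · (1 + 0.641689)² = 3 · (1.641689)² = 8.085428.

Rounded to 4 decimal places: λ_− ≈ 0.3852, λ_+ ≈ 8.0854.


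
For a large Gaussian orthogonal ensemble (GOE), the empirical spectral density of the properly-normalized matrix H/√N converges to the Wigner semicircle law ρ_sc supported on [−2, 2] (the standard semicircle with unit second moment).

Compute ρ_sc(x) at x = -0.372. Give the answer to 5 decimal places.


ρ_sc(x) = (1/(2π)) √(4 − x²). With x = -0.372:
  4 − x² = 4 − (-0.372)² = 4 − 0.138384 = 3.861616.
  √(4 − x²) = 1.965099.
  1/(2π) = 0.159155.
  ρ_sc(-0.372) = 0.159155 · 1.965099 = 0.312755.

Rounded to 5 decimal places: ρ_sc(-0.372) ≈ 0.31276.


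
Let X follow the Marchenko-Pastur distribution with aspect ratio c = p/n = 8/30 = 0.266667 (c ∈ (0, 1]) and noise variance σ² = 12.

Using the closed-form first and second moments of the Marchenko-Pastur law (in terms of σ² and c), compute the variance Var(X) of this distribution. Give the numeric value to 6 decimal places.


Recall the MP moments m_1 = E[X] = σ² and m_2 = E[X²] = σ⁴ (1 + c).
m_1 = E[X] = σ² = 12, so m_1² = 144.
m_2 = E[X²] = σ⁴ (1 + c) = 144 · (1 + 0.266667) = 144 · 1.266667 = 182.400000.
(Note m_2 − m_1² simplifies to c · σ⁴ = 0.266667 · 144.)

Var(X) = m_2 − m_1² = 182.400000 − 144 = 38.400000.


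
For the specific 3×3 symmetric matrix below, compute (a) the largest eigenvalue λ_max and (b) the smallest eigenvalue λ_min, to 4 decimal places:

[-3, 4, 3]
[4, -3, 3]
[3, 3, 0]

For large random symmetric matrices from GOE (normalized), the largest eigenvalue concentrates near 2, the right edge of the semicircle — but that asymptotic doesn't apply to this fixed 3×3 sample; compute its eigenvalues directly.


Since M is real symmetric, all three eigenvalues are real; they are the roots of det(λI − M) = λ³ − (tr M) λ² + s λ − det M, where s is the sum of the principal 2×2 minors.
tr M = -3 + (-3) + 0 = -6.
s = ((-3)·(-3) − 4²) + ((-3)·0 − 3²) + ((-3)·0 − 3²) = -7 + (-9) + (-9) = -25.
det M (expand along row 1) = (-3)·(-9) − 4·(-9) + 3·21 = 126.
Characteristic polynomial: λ³ + 6λ² − 25λ − 126 = 0.
Substitute λ = y + (tr M)/3 = y − 2.000000 to remove the quadratic term: y³ + p·y + q = 0 with p = s − (tr M)²/3 = -37.000000 and q = −2(tr M)³/27 + (tr M)·s/3 − det M = -60.000000.
Three real roots ⇒ use the trigonometric (Viète) form: r = 2√(−p/3) = 7.023769, φ = arccos(3q/(p·r)) = arccos(0.692629) = 0.805669 rad.
y_k = r·cos(φ/3 − 2πk/3) for k = 0, 1, 2 gives y = 6.772002, -1.772002, -5.000000.
λ_k = y_k − 2.000000 gives λ = 4.7720, -3.7720, -7.0000 (check: the sum is -6.0000 = tr M).

Hence λ_max = 4.7720 and λ_min = -7.0000.


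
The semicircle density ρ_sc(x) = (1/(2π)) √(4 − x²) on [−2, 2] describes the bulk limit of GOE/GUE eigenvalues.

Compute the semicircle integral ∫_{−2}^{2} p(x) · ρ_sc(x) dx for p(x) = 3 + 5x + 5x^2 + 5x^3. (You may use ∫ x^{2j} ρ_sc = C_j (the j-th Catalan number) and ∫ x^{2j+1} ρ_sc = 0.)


Write p(x) = Σ a_i x^i, split into monomials and integrate each against ρ_sc separately.
Using ∫ x^{2j} ρ_sc = C_j = (1/(j+1)) C(2j, j) (Catalan numbers) and ∫ x^{2j+1} ρ_sc = 0 (odd monomials vanish by symmetry):
  i = 0 (even): a_0 · C_{0} = 3 · 1 = 3
  i = 1 (odd): ∫ x^1 ρ_sc = 0 (vanishes)
  i = 2 (even): a_2 · C_{1} = 5 · 1 = 5
  i = 3 (odd): ∫ x^3 ρ_sc = 0 (vanishes)

Summing the contributions: ∫_{−2}^{2} p(x) ρ_sc(x) dx = 3 + 5 = 8.


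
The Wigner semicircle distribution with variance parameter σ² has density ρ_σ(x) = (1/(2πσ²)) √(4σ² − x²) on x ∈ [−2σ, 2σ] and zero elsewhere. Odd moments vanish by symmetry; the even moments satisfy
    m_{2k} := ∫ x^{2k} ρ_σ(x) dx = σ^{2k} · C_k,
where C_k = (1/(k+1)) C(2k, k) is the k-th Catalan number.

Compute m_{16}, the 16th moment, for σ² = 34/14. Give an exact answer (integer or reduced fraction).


By the scaled semicircle moment identity, m_{2k} = σ^{2k} · C_k with k = 8.
C_8 = (1/(k+1)) · C(2k, k) = (1/9) · C(16, 8) = (1/9) · 12870 = 1430.
σ^{2k} = (σ²)^k = (34/14)^8 = 6975757441/5764801.

Therefore m_{16} = σ^{16} · C_8 = (6975757441/5764801) · 1430 = 9975333140630/5764801.


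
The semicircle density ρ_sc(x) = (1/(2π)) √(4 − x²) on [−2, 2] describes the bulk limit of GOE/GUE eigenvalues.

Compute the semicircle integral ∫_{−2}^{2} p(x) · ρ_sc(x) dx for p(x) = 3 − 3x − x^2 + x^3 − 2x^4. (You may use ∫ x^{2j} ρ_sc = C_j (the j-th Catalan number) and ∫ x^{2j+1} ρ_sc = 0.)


Write p(x) = Σ a_i x^i, split into monomials and integrate each against ρ_sc separately.
Using ∫ x^{2j} ρ_sc = C_j = (1/(j+1)) C(2j, j) (Catalan numbers) and ∫ x^{2j+1} ρ_sc = 0 (odd monomials vanish by symmetry):
  i = 0 (even): a_0 · C_{0} = 3 · 1 = 3
  i = 1 (odd): ∫ x^1 ρ_sc = 0 (vanishes)
  i = 2 (even): a_2 · C_{1} = -1 · 1 = -1
  i = 3 (odd): ∫ x^3 ρ_sc = 0 (vanishes)
  i = 4 (even): a_4 · C_{2} = -2 · 2 = -4

Summing the contributions: ∫_{−2}^{2} p(x) ρ_sc(x) dx = 3 + (-1) + (-4) = -2.


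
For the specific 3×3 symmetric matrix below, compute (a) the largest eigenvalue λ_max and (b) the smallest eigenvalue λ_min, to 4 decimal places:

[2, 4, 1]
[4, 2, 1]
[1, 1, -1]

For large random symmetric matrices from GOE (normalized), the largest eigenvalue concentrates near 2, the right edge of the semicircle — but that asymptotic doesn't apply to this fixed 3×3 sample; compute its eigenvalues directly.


Since M is real symmetric, all three eigenvalues are real; they are the roots of det(λI − M) = λ³ − (tr M) λ² + s λ − det M, where s is the sum of the principal 2×2 minors.
tr M = 2 + 2 + (-1) = 3.
s = (2·2 − 4²) + (2·(-1) − 1²) + (2·(-1) − 1²) = -12 + (-3) + (-3) = -18.
det M (expand along row 1) = 2·(-3) − 4·(-5) + 1·2 = 16.
Characteristic polynomial: λ³ − 3λ² − 18λ − 16 = 0.
Substitute λ = y + (tr M)/3 = y + 1.000000 to remove the quadratic term: y³ + p·y + q = 0 with p = s − (tr M)²/3 = -21.000000 and q = −2(tr M)³/27 + (tr M)·s/3 − det M = -36.000000.
Three real roots ⇒ use the trigonometric (Viète) form: r = 2√(−p/3) = 5.291503, φ = arccos(3q/(p·r)) = arccos(0.971909) = 0.237587 rad.
y_k = r·cos(φ/3 − 2πk/3) for k = 0, 1, 2 gives y = 5.274917, -2.274917, -3.000000.
λ_k = y_k + 1.000000 gives λ = 6.2749, -1.2749, -2.0000 (check: the sum is 3.0000 = tr M).

Hence λ_max = 6.2749 and λ_min = -2.0000.


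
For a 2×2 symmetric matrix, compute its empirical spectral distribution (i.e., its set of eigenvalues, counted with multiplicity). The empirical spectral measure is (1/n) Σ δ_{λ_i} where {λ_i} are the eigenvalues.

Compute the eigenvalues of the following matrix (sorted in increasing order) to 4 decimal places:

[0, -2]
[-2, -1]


Since M is real symmetric, both eigenvalues are real; they are the roots of det(λI − M) = λ² − (tr M) λ + det M.
tr M = 0 + (-1) = -1.
det M = 0·(-1) − (-2)² = 0 − 4 = -4.
Characteristic polynomial: λ² + λ − 4 = 0.
Discriminant Δ = (tr M)² − 4·det M = 1 − (-16) = 17; √Δ = 4.123106.
λ = (tr M ± √Δ)/2 = (-1 ± 4.123106)/2, giving (tr M − √Δ)/2 = -2.5616 and (tr M + √Δ)/2 = 1.5616.

Eigenvalues sorted in increasing order: [-2.5616, 1.5616].


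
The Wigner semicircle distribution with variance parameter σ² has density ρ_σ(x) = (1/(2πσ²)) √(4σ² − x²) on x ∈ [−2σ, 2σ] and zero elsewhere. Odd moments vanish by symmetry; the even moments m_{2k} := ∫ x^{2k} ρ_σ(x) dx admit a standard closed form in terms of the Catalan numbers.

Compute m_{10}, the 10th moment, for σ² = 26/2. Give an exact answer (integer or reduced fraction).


By the scaled semicircle moment identity, m_{2k} = σ^{2k} · C_k with k = 5.
C_5 = (1/(k+1)) · C(2k, k) = (1/6) · C(10, 5) = (1/6) · 252 = 42.
σ^{2k} = (σ²)^k = (26/2)^5 = 371293.

Therefore m_{10} = σ^{10} · C_5 = 371293 · 42 = 15594306.


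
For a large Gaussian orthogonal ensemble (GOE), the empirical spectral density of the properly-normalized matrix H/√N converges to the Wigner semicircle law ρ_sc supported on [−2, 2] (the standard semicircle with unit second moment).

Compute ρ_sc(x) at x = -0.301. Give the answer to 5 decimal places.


ρ_sc(x) = (1/(2π)) √(4 − x²). With x = -0.301:
  4 − x² = 4 − (-0.301)² = 4 − 0.090601 = 3.909399.
  √(4 − x²) = 1.977220.
  1/(2π) = 0.159155.
  ρ_sc(-0.301) = 0.159155 · 1.977220 = 0.314684.

Rounded to 5 decimal places: ρ_sc(-0.301) ≈ 0.31468.


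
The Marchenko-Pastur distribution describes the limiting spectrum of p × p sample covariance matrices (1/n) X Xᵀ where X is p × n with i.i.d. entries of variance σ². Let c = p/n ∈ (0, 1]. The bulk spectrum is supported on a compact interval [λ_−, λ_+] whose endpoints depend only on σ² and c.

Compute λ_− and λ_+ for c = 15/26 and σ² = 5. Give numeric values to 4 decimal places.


c = 15/26 = 0.576923; √c = 0.759555.
λ_− = σ² (1 − √c)² = 5 · (1 − 0.759555)² = 5 · (0.240445)² = 0.289070.
λ_+ = σ² (1 + √c)² = 5 · (1 + 0.759555)² = 5 · (1.759555)² = 15.480161.

Rounded to 4 decimal places: λ_− ≈ 0.2891, λ_+ ≈ 15.4802.


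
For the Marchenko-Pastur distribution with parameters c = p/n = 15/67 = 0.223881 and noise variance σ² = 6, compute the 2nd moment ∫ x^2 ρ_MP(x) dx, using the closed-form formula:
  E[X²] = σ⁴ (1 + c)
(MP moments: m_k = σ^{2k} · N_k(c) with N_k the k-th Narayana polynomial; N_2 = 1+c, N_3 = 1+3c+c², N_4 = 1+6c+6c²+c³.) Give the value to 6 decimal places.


E[X²] = σ⁴ (1 + c) (second MP moment). With σ² = 6 (so σ⁴ = 36) and c = 15/67 = 0.223881: E[X²] = 36 · (1 + 0.223881) = 36 · 1.223881.

So E[X^2] = 44.059701.


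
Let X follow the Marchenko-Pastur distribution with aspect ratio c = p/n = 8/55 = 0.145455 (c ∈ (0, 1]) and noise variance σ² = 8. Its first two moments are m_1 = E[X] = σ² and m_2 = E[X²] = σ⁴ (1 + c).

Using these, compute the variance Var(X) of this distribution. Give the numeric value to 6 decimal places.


m_1 = E[X] = σ² = 8, so m_1² = 64.
m_2 = E[X²] = σ⁴ (1 + c) = 64 · (1 + 0.145455) = 64 · 1.145455 = 73.309091.
(Note m_2 − m_1² simplifies to c · σ⁴ = 0.145455 · 64.)

Var(X) = m_2 − m_1² = 73.309091 − 64 = 9.309091.


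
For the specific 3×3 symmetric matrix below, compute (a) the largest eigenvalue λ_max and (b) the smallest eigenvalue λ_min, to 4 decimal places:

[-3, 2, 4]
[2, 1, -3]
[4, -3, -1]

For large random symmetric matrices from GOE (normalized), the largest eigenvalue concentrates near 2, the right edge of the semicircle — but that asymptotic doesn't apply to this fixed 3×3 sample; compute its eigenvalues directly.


Since M is real symmetric, all three eigenvalues are real; they are the roots of det(λI − M) = λ³ − (tr M) λ² + s λ − det M, where s is the sum of the principal 2×2 minors.
tr M = -3 + 1 + (-1) = -3.
s = ((-3)·1 − 2²) + ((-3)·(-1) − 4²) + (1·(-1) − (-3)²) = -7 + (-13) + (-10) = -30.
det M (expand along row 1) = (-3)·(-10) − 2·10 + 4·(-10) = -30.
Characteristic polynomial: λ³ + 3λ² − 30λ + 30 = 0.
Substitute λ = y + (tr M)/3 = y − 1.000000 to remove the quadratic term: y³ + p·y + q = 0 with p = s − (tr M)²/3 = -33.000000 and q = −2(tr M)³/27 + (tr M)·s/3 − det M = 62.000000.
Three real roots ⇒ use the trigonometric (Viète) form: r = 2√(−p/3) = 6.633250, φ = arccos(3q/(p·r)) = arccos(-0.849714) = 2.586239 rad.
y_k = r·cos(φ/3 − 2πk/3) for k = 0, 1, 2 gives y = 4.317318, 2.202600, -6.519917.
λ_k = y_k − 1.000000 gives λ = 3.3173, 1.2026, -7.5199 (check: the sum is -3.0000 = tr M).

Hence λ_max = 3.3173 and λ_min = -7.5199.


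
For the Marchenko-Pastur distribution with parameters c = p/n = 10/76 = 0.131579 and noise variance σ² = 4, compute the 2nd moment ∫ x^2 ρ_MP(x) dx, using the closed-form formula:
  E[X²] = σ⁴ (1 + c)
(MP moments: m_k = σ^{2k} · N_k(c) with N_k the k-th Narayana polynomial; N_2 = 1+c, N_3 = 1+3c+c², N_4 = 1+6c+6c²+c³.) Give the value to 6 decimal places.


E[X²] = σ⁴ (1 + c) (second MP moment). With σ² = 4 (so σ⁴ = 16) and c = 10/76 = 0.131579: E[X²] = 16 · (1 + 0.131579) = 16 · 1.131579.

So E[X^2] = 18.105263.


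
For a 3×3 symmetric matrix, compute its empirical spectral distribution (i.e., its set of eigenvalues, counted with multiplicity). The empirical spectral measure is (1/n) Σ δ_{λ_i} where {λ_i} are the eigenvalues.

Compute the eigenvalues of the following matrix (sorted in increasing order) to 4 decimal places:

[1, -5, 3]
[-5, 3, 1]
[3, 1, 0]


Since M is real symmetric, all three eigenvalues are real; they are the roots of det(λI − M) = λ³ − (tr M) λ² + s λ − det M, where s is the sum of the principal 2×2 minors.
tr M = 1 + 3 + 0 = 4.
s = (1·3 − (-5)²) + (1·0 − 3²) + (3·0 − 1²) = -22 + (-9) + (-1) = -32.
det M (expand along row 1) = 1·(-1) − (-5)·(-3) + 3·(-14) = -58.
Characteristic polynomial: λ³ − 4λ² − 32λ + 58 = 0.
Substitute λ = y + (tr M)/3 = y + 1.333333 to remove the quadratic term: y³ + p·y + q = 0 with p = s − (tr M)²/3 = -37.333333 and q = −2(tr M)³/27 + (tr M)·s/3 − det M = 10.592593.
Three real roots ⇒ use the trigonometric (Viète) form: r = 2√(−p/3) = 7.055337, φ = arccos(3q/(p·r)) = arccos(-0.120645) = 1.691736 rad.
y_k = r·cos(φ/3 − 2πk/3) for k = 0, 1, 2 gives y = 5.962964, 0.284346, -6.247310.
λ_k = y_k + 1.333333 gives λ = 7.2963, 1.6177, -4.9140 (check: the sum is 4.0000 = tr M).

Eigenvalues sorted in increasing order: [-4.9140, 1.6177, 7.2963].


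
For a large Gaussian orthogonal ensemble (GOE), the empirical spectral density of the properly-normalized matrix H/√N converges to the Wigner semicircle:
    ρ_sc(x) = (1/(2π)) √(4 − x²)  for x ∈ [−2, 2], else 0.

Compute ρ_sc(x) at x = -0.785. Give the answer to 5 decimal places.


ρ_sc(x) = (1/(2π)) √(4 − x²). With x = -0.785:
  4 − x² = 4 − (-0.785)² = 4 − 0.616225 = 3.383775.
  √(4 − x²) = 1.839504.
  1/(2π) = 0.159155.
  ρ_sc(-0.785) = 0.159155 · 1.839504 = 0.292766.

Rounded to 5 decimal places: ρ_sc(-0.785) ≈ 0.29277.


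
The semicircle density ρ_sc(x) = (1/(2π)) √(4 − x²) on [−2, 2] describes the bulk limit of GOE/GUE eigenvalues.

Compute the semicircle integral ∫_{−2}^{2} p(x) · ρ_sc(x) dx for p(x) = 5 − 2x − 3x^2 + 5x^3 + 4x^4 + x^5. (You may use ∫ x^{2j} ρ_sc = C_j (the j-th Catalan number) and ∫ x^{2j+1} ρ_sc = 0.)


Write p(x) = Σ a_i x^i, split into monomials and integrate each against ρ_sc separately.
Using ∫ x^{2j} ρ_sc = C_j = (1/(j+1)) C(2j, j) (Catalan numbers) and ∫ x^{2j+1} ρ_sc = 0 (odd monomials vanish by symmetry):
  i = 0 (even): a_0 · C_{0} = 5 · 1 = 5
  i = 1 (odd): ∫ x^1 ρ_sc = 0 (vanishes)
  i = 2 (even): a_2 · C_{1} = -3 · 1 = -3
  i = 3 (odd): ∫ x^3 ρ_sc = 0 (vanishes)
  i = 4 (even): a_4 · C_{2} = 4 · 2 = 8
  i = 5 (odd): ∫ x^5 ρ_sc = 0 (vanishes)

Summing the contributions: ∫_{−2}^{2} p(x) ρ_sc(x) dx = 5 + (-3) + 8 = 10.


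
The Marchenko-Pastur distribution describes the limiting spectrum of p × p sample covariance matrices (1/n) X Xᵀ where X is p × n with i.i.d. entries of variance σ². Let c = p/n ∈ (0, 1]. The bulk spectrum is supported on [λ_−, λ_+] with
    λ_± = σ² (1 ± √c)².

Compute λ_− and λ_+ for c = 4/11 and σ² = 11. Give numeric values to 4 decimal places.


c = 4/11 = 0.363636; √c = 0.603023.
λ_− = σ² (1 − √c)² = 11 · (1 − 0.603023)² = 11 · (0.396977)² = 1.733501.
λ_+ = σ² (1 + √c)² = 11 · (1 + 0.603023)² = 11 · (1.603023)² = 28.266499.

Rounded to 4 decimal places: λ_− ≈ 1.7335, λ_+ ≈ 28.2665.


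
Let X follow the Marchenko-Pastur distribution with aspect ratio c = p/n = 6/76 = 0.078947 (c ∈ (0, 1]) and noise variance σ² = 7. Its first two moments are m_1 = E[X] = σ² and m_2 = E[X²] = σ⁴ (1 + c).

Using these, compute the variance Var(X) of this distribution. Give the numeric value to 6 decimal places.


m_1 = E[X] = σ² = 7, so m_1² = 49.
m_2 = E[X²] = σ⁴ (1 + c) = 49 · (1 + 0.078947) = 49 · 1.078947 = 52.868421.
(Note m_2 − m_1² simplifies to c · σ⁴ = 0.078947 · 49.)

Var(X) = m_2 − m_1² = 52.868421 − 49 = 3.868421.


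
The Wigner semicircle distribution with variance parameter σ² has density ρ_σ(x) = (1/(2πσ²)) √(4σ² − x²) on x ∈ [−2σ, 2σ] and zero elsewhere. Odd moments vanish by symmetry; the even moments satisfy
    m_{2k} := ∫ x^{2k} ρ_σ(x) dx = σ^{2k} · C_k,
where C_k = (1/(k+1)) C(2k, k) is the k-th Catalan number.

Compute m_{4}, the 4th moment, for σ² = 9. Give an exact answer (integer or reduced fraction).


By the scaled semicircle moment identity, m_{2k} = σ^{2k} · C_k with k = 2.
C_2 = (1/(k+1)) · C(2k, k) = (1/3) · C(4, 2) = (1/3) · 6 = 2.
σ^{2k} = (σ²)^k = (9)^2 = 81.

Therefore m_{4} = σ^{4} · C_2 = 81 · 2 = 162.


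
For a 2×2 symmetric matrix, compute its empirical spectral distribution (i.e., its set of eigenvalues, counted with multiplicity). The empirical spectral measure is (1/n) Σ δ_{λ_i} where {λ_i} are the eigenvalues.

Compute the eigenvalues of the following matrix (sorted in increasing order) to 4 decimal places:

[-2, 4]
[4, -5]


Since M is real symmetric, both eigenvalues are real; they are the roots of det(λI − M) = λ² − (tr M) λ + det M.
tr M = -2 + (-5) = -7.
det M = (-2)·(-5) − 4² = 10 − 16 = -6.
Characteristic polynomial: λ² + 7λ − 6 = 0.
Discriminant Δ = (tr M)² − 4·det M = 49 − (-24) = 73; √Δ = 8.544004.
λ = (tr M ± √Δ)/2 = (-7 ± 8.544004)/2, giving (tr M − √Δ)/2 = -7.7720 and (tr M + √Δ)/2 = 0.7720.

Eigenvalues sorted in increasing order: [-7.7720, 0.7720].


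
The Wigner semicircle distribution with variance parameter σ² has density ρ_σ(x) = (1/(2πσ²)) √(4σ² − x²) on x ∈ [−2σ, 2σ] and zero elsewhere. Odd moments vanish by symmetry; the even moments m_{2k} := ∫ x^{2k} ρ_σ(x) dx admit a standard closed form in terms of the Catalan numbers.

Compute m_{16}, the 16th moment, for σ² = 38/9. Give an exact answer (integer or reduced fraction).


By the scaled semicircle moment identity, m_{2k} = σ^{2k} · C_k with k = 8.
C_8 = (1/(k+1)) · C(2k, k) = (1/9) · C(16, 8) = (1/9) · 12870 = 1430.
σ^{2k} = (σ²)^k = (38/9)^8 = 4347792138496/43046721.

Therefore m_{16} = σ^{16} · C_8 = (4347792138496/43046721) · 1430 = 6217342758049280/43046721.


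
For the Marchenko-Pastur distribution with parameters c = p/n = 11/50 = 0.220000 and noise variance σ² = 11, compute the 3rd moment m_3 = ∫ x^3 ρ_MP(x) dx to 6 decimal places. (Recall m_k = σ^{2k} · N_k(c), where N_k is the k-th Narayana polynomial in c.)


E[X³] = σ⁶ (1 + 3c + c²) (third MP moment). With σ² = 11 (so σ⁶ = 1331) and c = 11/50 = 0.220000: E[X³] = 1331 · (1 + 3·0.220000 + (0.220000)²) = 1331 · 1.708400.

So E[X^3] = 2273.880400.


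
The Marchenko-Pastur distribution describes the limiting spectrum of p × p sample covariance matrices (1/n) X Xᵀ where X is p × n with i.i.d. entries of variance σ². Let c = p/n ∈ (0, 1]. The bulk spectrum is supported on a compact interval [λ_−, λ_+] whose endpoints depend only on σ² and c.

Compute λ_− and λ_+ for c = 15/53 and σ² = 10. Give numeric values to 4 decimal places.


c = 15/53 = 0.283019; √c = 0.531995.
λ_− = σ² (1 − √c)² = 10 · (1 − 0.531995)² = 10 · (0.468005)² = 2.190285.
λ_+ = σ² (1 + √c)² = 10 · (1 + 0.531995)² = 10 · (1.531995)² = 23.470092.

Rounded to 4 decimal places: λ_− ≈ 2.1903, λ_+ ≈ 23.4701.


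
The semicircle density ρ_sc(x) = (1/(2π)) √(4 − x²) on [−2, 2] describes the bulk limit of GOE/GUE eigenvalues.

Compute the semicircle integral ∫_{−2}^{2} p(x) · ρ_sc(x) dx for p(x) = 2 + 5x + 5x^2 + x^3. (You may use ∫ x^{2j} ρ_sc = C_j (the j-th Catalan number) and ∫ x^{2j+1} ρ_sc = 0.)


Write p(x) = Σ a_i x^i, split into monomials and integrate each against ρ_sc separately.
Using ∫ x^{2j} ρ_sc = C_j = (1/(j+1)) C(2j, j) (Catalan numbers) and ∫ x^{2j+1} ρ_sc = 0 (odd monomials vanish by symmetry):
  i = 0 (even): a_0 · C_{0} = 2 · 1 = 2
  i = 1 (odd): ∫ x^1 ρ_sc = 0 (vanishes)
  i = 2 (even): a_2 · C_{1} = 5 · 1 = 5
  i = 3 (odd): ∫ x^3 ρ_sc = 0 (vanishes)

Summing the contributions: ∫_{−2}^{2} p(x) ρ_sc(x) dx = 2 + 5 = 7.


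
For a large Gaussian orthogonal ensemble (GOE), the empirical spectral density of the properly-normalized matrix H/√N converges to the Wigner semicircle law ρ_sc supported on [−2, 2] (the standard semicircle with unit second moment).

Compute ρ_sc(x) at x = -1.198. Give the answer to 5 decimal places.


ρ_sc(x) = (1/(2π)) √(4 − x²). With x = -1.198:
  4 − x² = 4 − (-1.198)² = 4 − 1.435204 = 2.564796.
  √(4 − x²) = 1.601498.
  1/(2π) = 0.159155.
  ρ_sc(-1.198) = 0.159155 · 1.601498 = 0.254886.

Rounded to 5 decimal places: ρ_sc(-1.198) ≈ 0.25489.


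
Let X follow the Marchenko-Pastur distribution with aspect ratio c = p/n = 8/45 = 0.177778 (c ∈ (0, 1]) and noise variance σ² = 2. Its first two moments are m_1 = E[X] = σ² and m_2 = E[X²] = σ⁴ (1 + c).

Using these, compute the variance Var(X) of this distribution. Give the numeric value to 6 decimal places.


m_1 = E[X] = σ² = 2, so m_1² = 4.
m_2 = E[X²] = σ⁴ (1 + c) = 4 · (1 + 0.177778) = 4 · 1.177778 = 4.711111.
(Note m_2 − m_1² simplifies to c · σ⁴ = 0.177778 · 4.)

Var(X) = m_2 − m_1² = 4.711111 − 4 = 0.711111.


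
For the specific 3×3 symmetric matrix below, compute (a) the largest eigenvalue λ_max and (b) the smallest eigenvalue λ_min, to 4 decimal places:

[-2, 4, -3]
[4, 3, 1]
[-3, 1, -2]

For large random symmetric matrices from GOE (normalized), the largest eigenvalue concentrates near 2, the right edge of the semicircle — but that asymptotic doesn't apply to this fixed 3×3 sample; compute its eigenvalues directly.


Since M is real symmetric, all three eigenvalues are real; they are the roots of det(λI − M) = λ³ − (tr M) λ² + s λ − det M, where s is the sum of the principal 2×2 minors.
tr M = -2 + 3 + (-2) = -1.
s = ((-2)·3 − 4²) + ((-2)·(-2) − (-3)²) + (3·(-2) − 1²) = -22 + (-5) + (-7) = -34.
det M (expand along row 1) = (-2)·(-7) − 4·(-5) + (-3)·13 = -5.
Characteristic polynomial: λ³ + λ² − 34λ + 5 = 0.
Substitute λ = y + (tr M)/3 = y − 0.333333 to remove the quadratic term: y³ + p·y + q = 0 with p = s − (tr M)²/3 = -34.333333 and q = −2(tr M)³/27 + (tr M)·s/3 − det M = 16.407407.
Three real roots ⇒ use the trigonometric (Viète) form: r = 2√(−p/3) = 6.765928, φ = arccos(3q/(p·r)) = arccos(-0.211894) = 1.784309 rad.
y_k = r·cos(φ/3 − 2πk/3) for k = 0, 1, 2 gives y = 5.604067, 0.481130, -6.085196.
λ_k = y_k − 0.333333 gives λ = 5.2707, 0.1478, -6.4185 (check: the sum is -1.0000 = tr M).

Hence λ_max = 5.2707 and λ_min = -6.4185.


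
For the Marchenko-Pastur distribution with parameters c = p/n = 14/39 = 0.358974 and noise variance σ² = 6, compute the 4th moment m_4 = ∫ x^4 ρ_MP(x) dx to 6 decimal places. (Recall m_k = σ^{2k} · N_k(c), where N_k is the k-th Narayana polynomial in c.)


E[X⁴] = σ⁸ (1 + 6c + 6c² + c³) (fourth MP moment). With σ² = 6 (so σ⁸ = 1296) and c = 14/39 = 0.358974: E[X⁴] = 1296 · (1 + 6·0.358974 + 6·(0.358974)² + (0.358974)³) = 1296 · 3.973280.

So E[X^4] = 5149.370960.


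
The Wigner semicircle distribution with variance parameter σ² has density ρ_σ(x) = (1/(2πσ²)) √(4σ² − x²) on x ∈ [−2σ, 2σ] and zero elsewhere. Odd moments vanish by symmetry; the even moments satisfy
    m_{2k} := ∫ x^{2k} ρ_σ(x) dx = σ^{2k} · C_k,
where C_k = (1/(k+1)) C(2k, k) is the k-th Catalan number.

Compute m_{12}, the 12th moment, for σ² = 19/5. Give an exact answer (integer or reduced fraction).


By the scaled semicircle moment identity, m_{2k} = σ^{2k} · C_k with k = 6.
C_6 = (1/(k+1)) · C(2k, k) = (1/7) · C(12, 6) = (1/7) · 924 = 132.
σ^{2k} = (σ²)^k = (19/5)^6 = 47045881/15625.

Therefore m_{12} = σ^{12} · C_6 = (47045881/15625) · 132 = 6210056292/15625.


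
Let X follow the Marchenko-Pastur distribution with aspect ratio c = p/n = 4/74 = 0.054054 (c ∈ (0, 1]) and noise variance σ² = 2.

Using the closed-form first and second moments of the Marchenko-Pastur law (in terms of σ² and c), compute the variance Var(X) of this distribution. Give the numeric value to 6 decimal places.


Recall the MP moments m_1 = E[X] = σ² and m_2 = E[X²] = σ⁴ (1 + c).
m_1 = E[X] = σ² = 2, so m_1² = 4.
m_2 = E[X²] = σ⁴ (1 + c) = 4 · (1 + 0.054054) = 4 · 1.054054 = 4.216216.
(Note m_2 − m_1² simplifies to c · σ⁴ = 0.054054 · 4.)

Var(X) = m_2 − m_1² = 4.216216 − 4 = 0.216216.


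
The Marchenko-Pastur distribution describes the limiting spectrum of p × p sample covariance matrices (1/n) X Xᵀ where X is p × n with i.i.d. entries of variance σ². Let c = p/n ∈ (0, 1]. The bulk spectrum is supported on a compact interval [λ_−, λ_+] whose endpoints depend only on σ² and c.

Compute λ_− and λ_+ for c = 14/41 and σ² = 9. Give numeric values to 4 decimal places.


c = 14/41 = 0.341463; √c = 0.584349.
λ_− = σ² (1 − √c)² = 9 · (1 − 0.584349)² = 9 · (0.415651)² = 1.554894.
λ_+ = σ² (1 + √c)² = 9 · (1 + 0.584349)² = 9 · (1.584349)² = 22.591448.

Rounded to 4 decimal places: λ_− ≈ 1.5549, λ_+ ≈ 22.5914.


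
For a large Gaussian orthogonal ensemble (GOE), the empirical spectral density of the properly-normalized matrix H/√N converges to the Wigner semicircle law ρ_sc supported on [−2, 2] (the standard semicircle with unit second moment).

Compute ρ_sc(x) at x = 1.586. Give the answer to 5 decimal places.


ρ_sc(x) = (1/(2π)) √(4 − x²). With x = 1.586:
  4 − x² = 4 − (1.586)² = 4 − 2.515396 = 1.484604.
  √(4 − x²) = 1.218443.
  1/(2π) = 0.159155.
  ρ_sc(1.586) = 0.159155 · 1.218443 = 0.193921.

Rounded to 5 decimal places: ρ_sc(1.586) ≈ 0.19392.


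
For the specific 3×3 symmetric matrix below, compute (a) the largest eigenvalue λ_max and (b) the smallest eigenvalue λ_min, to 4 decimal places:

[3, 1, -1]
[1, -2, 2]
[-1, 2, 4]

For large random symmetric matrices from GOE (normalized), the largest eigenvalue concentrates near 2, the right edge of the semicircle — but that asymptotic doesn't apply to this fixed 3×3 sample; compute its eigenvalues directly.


Since M is real symmetric, all three eigenvalues are real; they are the roots of det(λI − M) = λ³ − (tr M) λ² + s λ − det M, where s is the sum of the principal 2×2 minors.
tr M = 3 + (-2) + 4 = 5.
s = (3·(-2) − 1²) + (3·4 − (-1)²) + ((-2)·4 − 2²) = -7 + 11 + (-12) = -8.
det M (expand along row 1) = 3·(-12) − 1·6 + (-1)·0 = -42.
Characteristic polynomial: λ³ − 5λ² − 8λ + 42 = 0.
Substitute λ = y + (tr M)/3 = y + 1.666667 to remove the quadratic term: y³ + p·y + q = 0 with p = s − (tr M)²/3 = -16.333333 and q = −2(tr M)³/27 + (tr M)·s/3 − det M = 19.407407.
Three real roots ⇒ use the trigonometric (Viète) form: r = 2√(−p/3) = 4.666667, φ = arccos(3q/(p·r)) = arccos(-0.763848) = 2.440051 rad.
y_k = r·cos(φ/3 − 2πk/3) for k = 0, 1, 2 gives y = 3.206317, 1.333333, -4.539650.
λ_k = y_k + 1.666667 gives λ = 4.8730, 3.0000, -2.8730 (check: the sum is 5.0000 = tr M).

Hence λ_max = 4.8730 and λ_min = -2.8730.


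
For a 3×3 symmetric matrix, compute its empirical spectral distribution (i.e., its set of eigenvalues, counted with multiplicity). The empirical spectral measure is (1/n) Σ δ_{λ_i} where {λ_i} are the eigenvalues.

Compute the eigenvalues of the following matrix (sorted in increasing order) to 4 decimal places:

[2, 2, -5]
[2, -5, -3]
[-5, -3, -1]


Since M is real symmetric, all three eigenvalues are real; they are the roots of det(λI − M) = λ³ − (tr M) λ² + s λ − det M, where s is the sum of the principal 2×2 minors.
tr M = 2 + (-5) + (-1) = -4.
s = (2·(-5) − 2²) + (2·(-1) − (-5)²) + ((-5)·(-1) − (-3)²) = -14 + (-27) + (-4) = -45.
det M (expand along row 1) = 2·(-4) − 2·(-17) + (-5)·(-31) = 181.
Characteristic polynomial: λ³ + 4λ² − 45λ − 181 = 0.
Substitute λ = y + (tr M)/3 = y − 1.333333 to remove the quadratic term: y³ + p·y + q = 0 with p = s − (tr M)²/3 = -50.333333 and q = −2(tr M)³/27 + (tr M)·s/3 − det M = -116.259259.
Three real roots ⇒ use the trigonometric (Viète) form: r = 2√(−p/3) = 8.192137, φ = arccos(3q/(p·r)) = arccos(0.845855) = 0.562630 rad.
y_k = r·cos(φ/3 − 2πk/3) for k = 0, 1, 2 gives y = 8.048490, -2.701485, -5.347004.
λ_k = y_k − 1.333333 gives λ = 6.7152, -4.0348, -6.6803 (check: the sum is -4.0000 = tr M).

Eigenvalues sorted in increasing order: [-6.6803, -4.0348, 6.7152].


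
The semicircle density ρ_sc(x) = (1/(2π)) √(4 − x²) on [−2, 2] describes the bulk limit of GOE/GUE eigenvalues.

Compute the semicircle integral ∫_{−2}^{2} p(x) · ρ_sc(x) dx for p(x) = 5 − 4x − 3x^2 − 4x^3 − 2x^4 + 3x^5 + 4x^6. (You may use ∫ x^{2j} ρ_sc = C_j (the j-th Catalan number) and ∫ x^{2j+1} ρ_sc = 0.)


Write p(x) = Σ a_i x^i, split into monomials and integrate each against ρ_sc separately.
Using ∫ x^{2j} ρ_sc = C_j = (1/(j+1)) C(2j, j) (Catalan numbers) and ∫ x^{2j+1} ρ_sc = 0 (odd monomials vanish by symmetry):
  i = 0 (even): a_0 · C_{0} = 5 · 1 = 5
  i = 1 (odd): ∫ x^1 ρ_sc = 0 (vanishes)
  i = 2 (even): a_2 · C_{1} = -3 · 1 = -3
  i = 3 (odd): ∫ x^3 ρ_sc = 0 (vanishes)
  i = 4 (even): a_4 · C_{2} = -2 · 2 = -4
  i = 5 (odd): ∫ x^5 ρ_sc = 0 (vanishes)
  i = 6 (even): a_6 · C_{3} = 4 · 5 = 20

Summing the contributions: ∫_{−2}^{2} p(x) ρ_sc(x) dx = 5 + (-3) + (-4) + 20 = 18.


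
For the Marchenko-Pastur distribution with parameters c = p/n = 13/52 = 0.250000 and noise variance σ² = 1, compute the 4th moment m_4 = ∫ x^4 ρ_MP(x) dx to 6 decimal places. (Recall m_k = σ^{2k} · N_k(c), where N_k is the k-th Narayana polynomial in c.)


E[X⁴] = σ⁸ (1 + 6c + 6c² + c³) (fourth MP moment). With σ² = 1 (so σ⁸ = 1) and c = 13/52 = 0.250000: E[X⁴] = 1 · (1 + 6·0.250000 + 6·(0.250000)² + (0.250000)³) = 1 · 2.890625.

So E[X^4] = 2.890625.


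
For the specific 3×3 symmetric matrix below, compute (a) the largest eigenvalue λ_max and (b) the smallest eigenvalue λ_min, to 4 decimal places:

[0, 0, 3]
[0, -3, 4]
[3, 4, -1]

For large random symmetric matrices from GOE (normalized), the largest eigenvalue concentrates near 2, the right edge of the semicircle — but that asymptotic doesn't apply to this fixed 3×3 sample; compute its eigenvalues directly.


Since M is real symmetric, all three eigenvalues are real; they are the roots of det(λI − M) = λ³ − (tr M) λ² + s λ − det M, where s is the sum of the principal 2×2 minors.
tr M = 0 + (-3) + (-1) = -4.
s = (0·(-3) − 0²) + (0·(-1) − 3²) + ((-3)·(-1) − 4²) = 0 + (-9) + (-13) = -22.
det M (expand along row 1) = 0·(-13) − 0·(-12) + 3·9 = 27.
Characteristic polynomial: λ³ + 4λ² − 22λ − 27 = 0.
Substitute λ = y + (tr M)/3 = y − 1.333333 to remove the quadratic term: y³ + p·y + q = 0 with p = s − (tr M)²/3 = -27.333333 and q = −2(tr M)³/27 + (tr M)·s/3 − det M = 7.074074.
Three real roots ⇒ use the trigonometric (Viète) form: r = 2√(−p/3) = 6.036923, φ = arccos(3q/(p·r)) = arccos(-0.128612) = 1.699766 rad.
y_k = r·cos(φ/3 − 2πk/3) for k = 0, 1, 2 gives y = 5.093575, 0.259447, -5.353022.
λ_k = y_k − 1.333333 gives λ = 3.7602, -1.0739, -6.6864 (check: the sum is -4.0000 = tr M).

Hence λ_max = 3.7602 and λ_min = -6.6864.
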